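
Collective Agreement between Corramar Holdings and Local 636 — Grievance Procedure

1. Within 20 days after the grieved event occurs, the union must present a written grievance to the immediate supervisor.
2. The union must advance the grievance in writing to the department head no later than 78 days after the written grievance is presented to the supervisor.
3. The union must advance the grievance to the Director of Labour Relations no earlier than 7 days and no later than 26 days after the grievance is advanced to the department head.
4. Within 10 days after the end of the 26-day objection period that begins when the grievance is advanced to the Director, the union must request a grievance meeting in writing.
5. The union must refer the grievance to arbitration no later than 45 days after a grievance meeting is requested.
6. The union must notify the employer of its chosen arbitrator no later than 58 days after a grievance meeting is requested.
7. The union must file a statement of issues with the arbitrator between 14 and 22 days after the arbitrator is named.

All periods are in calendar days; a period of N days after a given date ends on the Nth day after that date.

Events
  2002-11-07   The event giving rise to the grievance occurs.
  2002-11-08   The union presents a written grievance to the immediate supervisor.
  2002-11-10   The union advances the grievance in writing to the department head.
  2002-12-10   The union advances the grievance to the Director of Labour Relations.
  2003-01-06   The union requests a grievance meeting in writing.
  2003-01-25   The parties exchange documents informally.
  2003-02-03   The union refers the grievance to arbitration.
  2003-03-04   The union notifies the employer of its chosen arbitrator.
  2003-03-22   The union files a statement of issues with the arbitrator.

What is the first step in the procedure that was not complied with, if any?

Step 3

Step 1: 20 days after 2002-11-07 (when the grieved event occurs) is 2002-11-27; completed 2002-11-08, before the deadline.
Step 2: 78 days after 2002-11-08 (when the written grievance is presented to the supervisor) is 2003-01-25; 2002-11-10 is within that limit.
Step 3: the window is 7–26 days after 2002-11-10 (when the grievance is advanced to the department head), so 2002-11-17 through 2002-12-06; 2002-12-10 is 4 days past the end of the window.
The analysis stops there.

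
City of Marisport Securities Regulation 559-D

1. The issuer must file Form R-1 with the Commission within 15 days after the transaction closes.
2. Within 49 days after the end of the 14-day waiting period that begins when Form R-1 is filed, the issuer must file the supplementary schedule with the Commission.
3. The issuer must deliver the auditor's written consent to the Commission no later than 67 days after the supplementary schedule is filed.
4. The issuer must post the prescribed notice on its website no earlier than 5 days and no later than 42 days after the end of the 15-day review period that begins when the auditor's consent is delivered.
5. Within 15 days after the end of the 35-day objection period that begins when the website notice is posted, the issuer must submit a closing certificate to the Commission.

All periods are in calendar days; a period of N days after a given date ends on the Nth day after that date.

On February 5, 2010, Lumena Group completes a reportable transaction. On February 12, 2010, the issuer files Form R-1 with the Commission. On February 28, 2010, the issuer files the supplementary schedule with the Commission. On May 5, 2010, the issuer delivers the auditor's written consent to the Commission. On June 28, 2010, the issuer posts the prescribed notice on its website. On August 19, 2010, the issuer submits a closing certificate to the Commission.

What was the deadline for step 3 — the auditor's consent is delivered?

Step 3 runs from February 28, 2010, when the supplementary schedule is filed. 67 days after February 28, 2010 is May 6, 2010.

May 6, 2010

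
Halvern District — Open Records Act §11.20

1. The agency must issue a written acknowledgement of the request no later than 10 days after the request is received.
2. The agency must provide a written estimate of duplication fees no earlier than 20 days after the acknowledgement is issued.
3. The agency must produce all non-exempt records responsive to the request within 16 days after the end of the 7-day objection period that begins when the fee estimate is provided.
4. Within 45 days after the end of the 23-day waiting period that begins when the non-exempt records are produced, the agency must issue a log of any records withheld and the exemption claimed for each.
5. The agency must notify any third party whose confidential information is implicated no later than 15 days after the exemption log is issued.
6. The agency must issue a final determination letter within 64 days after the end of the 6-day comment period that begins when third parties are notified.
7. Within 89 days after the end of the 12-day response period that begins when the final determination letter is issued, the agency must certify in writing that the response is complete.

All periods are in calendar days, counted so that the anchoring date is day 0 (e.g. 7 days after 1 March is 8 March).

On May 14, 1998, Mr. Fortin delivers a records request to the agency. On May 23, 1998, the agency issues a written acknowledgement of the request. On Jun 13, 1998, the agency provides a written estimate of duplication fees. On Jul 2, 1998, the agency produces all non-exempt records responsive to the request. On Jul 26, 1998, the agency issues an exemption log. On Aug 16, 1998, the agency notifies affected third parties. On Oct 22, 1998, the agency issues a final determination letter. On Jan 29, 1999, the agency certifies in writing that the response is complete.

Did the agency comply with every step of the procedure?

No

Step 1 — counting 10 days from May 14, 1998 (when the request is received) gives a deadline of May 24, 1998; completed May 23, 1998, before the deadline.
Step 2 — must wait 20 days from May 23, 1998 (when the acknowledgement is issued), so not before Jun 12, 1998; done Jun 13, 1998, after the minimum wait.
Step 3 — counting 16 days from Jun 20, 1998 (end of the 7-day objection period, which began when the fee estimate is provided on Jun 13, 1998) gives a deadline of Jul 6, 1998; done Jul 2, 1998 — timely.
Step 4 — counting 45 days from Jul 25, 1998 (end of the 23-day waiting period, which began when the non-exempt records are produced on Jul 2, 1998) gives a deadline of Sep 8, 1998; Jul 26, 1998 is within that limit.
Step 5 — counting 15 days from Jul 26, 1998 (when the exemption log is issued) gives a deadline of Aug 10, 1998; Aug 16, 1998 misses that deadline by 6 days.
Later steps need not be reached.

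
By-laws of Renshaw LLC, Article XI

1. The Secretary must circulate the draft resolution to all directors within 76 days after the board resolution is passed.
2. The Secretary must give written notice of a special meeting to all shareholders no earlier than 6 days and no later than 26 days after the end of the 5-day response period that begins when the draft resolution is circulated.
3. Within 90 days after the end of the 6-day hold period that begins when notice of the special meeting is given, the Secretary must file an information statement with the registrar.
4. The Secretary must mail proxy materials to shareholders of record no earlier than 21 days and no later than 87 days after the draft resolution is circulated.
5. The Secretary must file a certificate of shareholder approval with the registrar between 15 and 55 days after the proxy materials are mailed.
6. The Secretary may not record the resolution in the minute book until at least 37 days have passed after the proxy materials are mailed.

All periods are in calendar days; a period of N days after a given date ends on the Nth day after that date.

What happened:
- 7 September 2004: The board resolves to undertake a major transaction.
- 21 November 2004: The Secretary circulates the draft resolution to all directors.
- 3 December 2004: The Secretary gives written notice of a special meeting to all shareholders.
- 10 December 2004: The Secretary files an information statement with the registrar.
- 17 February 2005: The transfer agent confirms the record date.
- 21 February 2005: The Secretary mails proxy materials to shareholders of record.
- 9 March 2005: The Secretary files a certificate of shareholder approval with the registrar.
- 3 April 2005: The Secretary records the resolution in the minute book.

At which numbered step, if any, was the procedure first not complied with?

Step 4

Step 1 — counting 76 days from 7 September 2004 (when the board resolution is passed) gives a deadline of 22 November 2004; done 21 November 2004 — timely.
Step 2 — 6 and 26 days from 26 November 2004 (end of the 5-day response period, which began when the draft resolution is circulated on 21 November 2004) are 2 December 2004 and 22 December 2004 respectively; done 3 December 2004 — within the window.
Step 3 — counting 90 days from 9 December 2004 (end of the 6-day hold period, which began when notice of the special meeting is given on 3 December 2004) gives a deadline of 9 March 2005; done 10 December 2004 — timely.
Step 4 — 21 and 87 days from 21 November 2004 (when the draft resolution is circulated) are 12 December 2004 and 16 February 2005 respectively; done 21 February 2005 — 5 days after the window closed.
No need to go further; step 4 was not satisfied.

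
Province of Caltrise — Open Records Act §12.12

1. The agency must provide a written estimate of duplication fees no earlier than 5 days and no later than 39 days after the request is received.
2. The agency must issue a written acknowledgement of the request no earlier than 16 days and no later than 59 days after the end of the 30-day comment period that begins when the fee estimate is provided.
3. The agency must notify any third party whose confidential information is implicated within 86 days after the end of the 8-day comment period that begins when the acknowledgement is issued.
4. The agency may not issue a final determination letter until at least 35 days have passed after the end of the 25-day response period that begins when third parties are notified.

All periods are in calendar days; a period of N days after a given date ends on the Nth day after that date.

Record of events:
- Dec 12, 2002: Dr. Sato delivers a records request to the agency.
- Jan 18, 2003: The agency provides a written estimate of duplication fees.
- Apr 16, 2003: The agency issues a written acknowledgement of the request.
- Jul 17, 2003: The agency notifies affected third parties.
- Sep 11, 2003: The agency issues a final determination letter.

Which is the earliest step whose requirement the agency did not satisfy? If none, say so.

Step 4

Step 1 — 5 and 39 days from Dec 12, 2002 (when the request is received) are Dec 17, 2002 and Jan 20, 2003 respectively; done Jan 18, 2003 — within the window.
Step 2 — 16 and 59 days from Feb 17, 2003 (end of the 30-day comment period, which began when the fee estimate is provided on Jan 18, 2003) are Mar 5, 2003 and Apr 17, 2003 respectively; done Apr 16, 2003, which is between those dates.
Step 3 — counting 86 days from Apr 24, 2003 (end of the 8-day comment period, which began when the acknowledgement is issued on Apr 16, 2003) gives a deadline of Jul 19, 2003; done Jul 17, 2003 — timely.
Step 4 — must wait 35 days from Aug 11, 2003 (end of the 25-day response period, which began when third parties are notified on Jul 17, 2003), so not before Sep 15, 2003; Sep 11, 2003 is 4 days before the earliest permitted date.
No need to go further; step 4 was not satisfied.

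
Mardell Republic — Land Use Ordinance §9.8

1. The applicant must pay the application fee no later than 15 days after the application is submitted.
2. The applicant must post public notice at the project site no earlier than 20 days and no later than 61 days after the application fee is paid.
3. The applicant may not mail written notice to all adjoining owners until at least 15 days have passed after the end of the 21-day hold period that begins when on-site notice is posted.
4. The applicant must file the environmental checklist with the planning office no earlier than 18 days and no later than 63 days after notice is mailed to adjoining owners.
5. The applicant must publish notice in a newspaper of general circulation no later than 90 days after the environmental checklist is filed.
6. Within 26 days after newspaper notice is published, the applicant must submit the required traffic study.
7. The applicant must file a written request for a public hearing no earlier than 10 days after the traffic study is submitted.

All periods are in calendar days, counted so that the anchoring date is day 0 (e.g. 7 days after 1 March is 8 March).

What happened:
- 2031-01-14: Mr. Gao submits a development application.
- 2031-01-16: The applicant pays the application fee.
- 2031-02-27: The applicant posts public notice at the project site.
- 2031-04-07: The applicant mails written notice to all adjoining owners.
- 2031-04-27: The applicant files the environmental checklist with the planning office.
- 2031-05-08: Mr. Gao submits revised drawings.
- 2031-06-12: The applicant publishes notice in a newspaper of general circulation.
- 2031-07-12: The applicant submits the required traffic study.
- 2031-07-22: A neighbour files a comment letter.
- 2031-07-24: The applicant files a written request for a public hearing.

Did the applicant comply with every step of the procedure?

No

Step 1: 15 days after 2031-01-14 (when the application is submitted) is 2031-01-29; 2031-01-16 is within that limit.
Step 2: the window is 20–61 days after 2031-01-16 (when the application fee is paid), so 2031-02-05 through 2031-03-18; done 2031-02-27, which is between those dates.
Step 3: the earliest permitted date is 15 days after 2031-03-20 (end of the 21-day hold period, which began when on-site notice is posted on 2031-02-27), i.e. 2031-04-04; 2031-04-07 is on or after that date.
Step 4: the window is 18–63 days after 2031-04-07 (when notice is mailed to adjoining owners), so 2031-04-25 through 2031-06-09; done 2031-04-27 — within the window.
Step 5: 90 days after 2031-04-27 (when the environmental checklist is filed) is 2031-07-26; completed 2031-06-12, before the deadline.
Step 6: 26 days after 2031-06-12 (when newspaper notice is published) is 2031-07-08; done 2031-07-12 — 4 days late.
Later steps need not be reached.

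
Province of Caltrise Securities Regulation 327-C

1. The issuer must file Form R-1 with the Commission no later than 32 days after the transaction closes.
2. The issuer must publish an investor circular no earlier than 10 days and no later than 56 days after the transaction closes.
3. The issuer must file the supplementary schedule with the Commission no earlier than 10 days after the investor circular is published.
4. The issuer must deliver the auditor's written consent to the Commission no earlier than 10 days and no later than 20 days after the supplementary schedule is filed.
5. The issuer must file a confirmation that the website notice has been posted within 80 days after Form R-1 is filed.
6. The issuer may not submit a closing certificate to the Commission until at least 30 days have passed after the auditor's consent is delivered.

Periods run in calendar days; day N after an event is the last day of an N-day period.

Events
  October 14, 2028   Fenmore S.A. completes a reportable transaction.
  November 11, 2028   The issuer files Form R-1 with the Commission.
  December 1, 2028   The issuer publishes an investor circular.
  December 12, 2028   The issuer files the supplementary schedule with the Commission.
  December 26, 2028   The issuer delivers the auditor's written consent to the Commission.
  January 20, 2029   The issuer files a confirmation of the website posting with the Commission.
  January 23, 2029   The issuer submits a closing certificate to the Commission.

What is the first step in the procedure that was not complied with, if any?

Step 6

(1) due by October 14, 2028 + 32 days = November 15, 2028; done November 11, 2028 — timely.
(2) the permitted window runs from October 14, 2028 + 10 = October 24, 2028 to October 14, 2028 + 56 = December 9, 2028; done December 1, 2028 — within the window.
(3) permitted from December 1, 2028 + 10 days = December 11, 2028 onward; done December 12, 2028 — permitted.
(4) the permitted window runs from December 12, 2028 + 10 = December 22, 2028 to December 12, 2028 + 20 = January 1, 2029; December 26, 2028 falls inside that range.
(5) due by November 11, 2028 + 80 days = January 30, 2029; done January 20, 2029 — timely.
(6) permitted from December 26, 2028 + 30 days = January 25, 2029 onward; acted on January 23, 2029, 2 days prematurely.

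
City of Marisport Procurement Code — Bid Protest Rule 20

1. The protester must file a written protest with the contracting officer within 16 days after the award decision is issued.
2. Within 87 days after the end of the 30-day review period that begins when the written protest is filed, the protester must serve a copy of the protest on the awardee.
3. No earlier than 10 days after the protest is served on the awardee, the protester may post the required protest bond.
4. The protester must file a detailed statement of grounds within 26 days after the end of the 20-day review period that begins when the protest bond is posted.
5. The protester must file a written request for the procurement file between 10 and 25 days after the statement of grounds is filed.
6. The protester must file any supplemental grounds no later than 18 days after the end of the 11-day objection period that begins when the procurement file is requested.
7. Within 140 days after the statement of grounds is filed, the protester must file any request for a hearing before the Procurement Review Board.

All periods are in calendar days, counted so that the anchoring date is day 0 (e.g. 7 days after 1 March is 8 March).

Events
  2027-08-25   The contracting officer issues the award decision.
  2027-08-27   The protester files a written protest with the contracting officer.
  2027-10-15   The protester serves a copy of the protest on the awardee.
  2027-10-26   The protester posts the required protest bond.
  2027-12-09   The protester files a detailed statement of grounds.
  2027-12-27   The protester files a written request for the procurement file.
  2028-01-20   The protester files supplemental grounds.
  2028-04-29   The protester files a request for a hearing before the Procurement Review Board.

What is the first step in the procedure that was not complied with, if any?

Step 1 — counting 16 days from 2027-08-25 (when the award decision is issued) gives a deadline of 2027-09-10; done 2027-08-27 — timely.
Step 2 — counting 87 days from 2027-09-26 (end of the 30-day review period, which began when the written protest is filed on 2027-08-27) gives a deadline of 2027-12-22; done 2027-10-15 — timely.
Step 3 — must wait 10 days from 2027-10-15 (when the protest is served on the awardee), so not before 2027-10-25; 2027-10-26 is on or after that date.
Step 4 — counting 26 days from 2027-11-15 (end of the 20-day review period, which began when the protest bond is posted on 2027-10-26) gives a deadline of 2027-12-11; done 2027-12-09 — timely.
Step 5 — 10 and 25 days from 2027-12-09 (when the statement of grounds is filed) are 2027-12-19 and 2028-01-03 respectively; 2027-12-27 falls inside that range.
Step 6 — counting 18 days from 2028-01-07 (end of the 11-day objection period, which began when the procurement file is requested on 2027-12-27) gives a deadline of 2028-01-25; completed 2028-01-20, before the deadline.
Step 7 — counting 140 days from 2027-12-09 (when the statement of grounds is filed) gives a deadline of 2028-04-27; done 2028-04-29 — 2 days late.

Step 7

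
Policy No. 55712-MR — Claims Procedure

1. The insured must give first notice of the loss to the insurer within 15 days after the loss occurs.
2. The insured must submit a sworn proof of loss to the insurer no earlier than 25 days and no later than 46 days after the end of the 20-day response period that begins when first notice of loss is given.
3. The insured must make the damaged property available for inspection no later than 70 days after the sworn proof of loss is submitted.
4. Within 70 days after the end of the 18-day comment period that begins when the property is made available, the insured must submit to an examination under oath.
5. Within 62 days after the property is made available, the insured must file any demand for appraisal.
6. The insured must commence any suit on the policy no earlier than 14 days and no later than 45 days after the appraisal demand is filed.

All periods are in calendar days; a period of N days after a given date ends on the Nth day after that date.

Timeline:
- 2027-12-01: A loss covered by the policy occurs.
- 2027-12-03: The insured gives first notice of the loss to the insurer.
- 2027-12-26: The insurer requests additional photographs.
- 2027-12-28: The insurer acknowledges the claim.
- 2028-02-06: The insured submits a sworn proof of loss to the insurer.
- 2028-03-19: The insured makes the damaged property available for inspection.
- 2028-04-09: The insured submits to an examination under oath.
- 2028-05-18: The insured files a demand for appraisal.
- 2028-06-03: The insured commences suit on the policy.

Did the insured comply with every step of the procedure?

Step 1: 15 days after 2027-12-01 (when the loss occurs) is 2027-12-16; completed 2027-12-03, before the deadline.
Step 2: the window is 25–46 days after 2027-12-23 (end of the 20-day response period, which began when first notice of loss is given on 2027-12-03), so 2028-01-17 through 2028-02-07; done 2028-02-06, which is between those dates.
Step 3: 70 days after 2028-02-06 (when the sworn proof of loss is submitted) is 2028-04-16; 2028-03-19 is within that limit.
Step 4: 70 days after 2028-04-06 (end of the 18-day comment period, which began when the property is made available on 2028-03-19) is 2028-06-15; done 2028-04-09 — timely.
Step 5: 62 days after 2028-03-19 (when the property is made available) is 2028-05-20; done 2028-05-18 — timely.
Step 6: the window is 14–45 days after 2028-05-18 (when the appraisal demand is filed), so 2028-06-01 through 2028-07-02; 2028-06-03 falls inside that range.

Yes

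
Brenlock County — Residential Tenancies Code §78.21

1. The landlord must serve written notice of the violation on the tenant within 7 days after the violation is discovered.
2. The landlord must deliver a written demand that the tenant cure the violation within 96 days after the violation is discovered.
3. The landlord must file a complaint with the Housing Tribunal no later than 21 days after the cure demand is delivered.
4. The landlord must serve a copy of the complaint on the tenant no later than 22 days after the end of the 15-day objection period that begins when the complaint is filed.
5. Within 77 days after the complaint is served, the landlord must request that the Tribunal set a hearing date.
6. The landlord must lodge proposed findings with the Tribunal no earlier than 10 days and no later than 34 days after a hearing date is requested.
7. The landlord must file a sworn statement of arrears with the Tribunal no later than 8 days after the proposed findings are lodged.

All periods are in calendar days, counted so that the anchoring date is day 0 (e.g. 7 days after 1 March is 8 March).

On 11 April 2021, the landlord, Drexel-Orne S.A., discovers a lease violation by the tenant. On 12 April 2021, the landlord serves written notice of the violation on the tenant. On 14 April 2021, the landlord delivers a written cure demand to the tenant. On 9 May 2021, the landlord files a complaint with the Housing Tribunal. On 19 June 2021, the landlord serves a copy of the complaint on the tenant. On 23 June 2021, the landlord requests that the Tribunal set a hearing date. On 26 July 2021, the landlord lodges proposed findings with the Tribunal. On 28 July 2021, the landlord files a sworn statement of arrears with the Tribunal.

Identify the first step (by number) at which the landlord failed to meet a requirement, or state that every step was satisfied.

(1) due by 11 April 2021 + 7 days = 18 April 2021; completed 12 April 2021, before the deadline.
(2) due by 11 April 2021 + 96 days = 16 July 2021; 14 April 2021 is within that limit.
(3) due by 14 April 2021 + 21 days = 5 May 2021; done 9 May 2021 — 4 days late.
No need to go further; step 3 was not satisfied.

Step 3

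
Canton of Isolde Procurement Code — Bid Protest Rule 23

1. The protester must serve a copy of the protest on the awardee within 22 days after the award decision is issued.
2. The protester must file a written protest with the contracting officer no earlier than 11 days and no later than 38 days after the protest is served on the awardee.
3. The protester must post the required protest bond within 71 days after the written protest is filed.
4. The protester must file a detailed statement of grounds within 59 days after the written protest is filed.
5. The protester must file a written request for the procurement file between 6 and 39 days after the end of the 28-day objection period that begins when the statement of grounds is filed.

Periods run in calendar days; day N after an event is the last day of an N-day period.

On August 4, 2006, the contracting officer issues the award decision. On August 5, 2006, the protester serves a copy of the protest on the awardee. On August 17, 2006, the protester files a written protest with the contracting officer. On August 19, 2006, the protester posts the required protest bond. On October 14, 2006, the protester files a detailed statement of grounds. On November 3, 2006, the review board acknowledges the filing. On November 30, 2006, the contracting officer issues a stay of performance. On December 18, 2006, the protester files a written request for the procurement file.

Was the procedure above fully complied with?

(1) due by August 4, 2006 + 22 days = August 26, 2006; done August 5, 2006 — timely.
(2) the permitted window runs from August 5, 2006 + 11 = August 16, 2006 to August 5, 2006 + 38 = September 12, 2006; done August 17, 2006 — within the window.
(3) due by August 17, 2006 + 71 days = October 27, 2006; August 19, 2006 is within that limit.
(4) due by August 17, 2006 + 59 days = October 15, 2006; done October 14, 2006 — timely.
(5) the permitted window runs from November 11, 2006 + 6 = November 17, 2006 to November 11, 2006 + 39 = December 20, 2006; done December 18, 2006 — within the window.

Yes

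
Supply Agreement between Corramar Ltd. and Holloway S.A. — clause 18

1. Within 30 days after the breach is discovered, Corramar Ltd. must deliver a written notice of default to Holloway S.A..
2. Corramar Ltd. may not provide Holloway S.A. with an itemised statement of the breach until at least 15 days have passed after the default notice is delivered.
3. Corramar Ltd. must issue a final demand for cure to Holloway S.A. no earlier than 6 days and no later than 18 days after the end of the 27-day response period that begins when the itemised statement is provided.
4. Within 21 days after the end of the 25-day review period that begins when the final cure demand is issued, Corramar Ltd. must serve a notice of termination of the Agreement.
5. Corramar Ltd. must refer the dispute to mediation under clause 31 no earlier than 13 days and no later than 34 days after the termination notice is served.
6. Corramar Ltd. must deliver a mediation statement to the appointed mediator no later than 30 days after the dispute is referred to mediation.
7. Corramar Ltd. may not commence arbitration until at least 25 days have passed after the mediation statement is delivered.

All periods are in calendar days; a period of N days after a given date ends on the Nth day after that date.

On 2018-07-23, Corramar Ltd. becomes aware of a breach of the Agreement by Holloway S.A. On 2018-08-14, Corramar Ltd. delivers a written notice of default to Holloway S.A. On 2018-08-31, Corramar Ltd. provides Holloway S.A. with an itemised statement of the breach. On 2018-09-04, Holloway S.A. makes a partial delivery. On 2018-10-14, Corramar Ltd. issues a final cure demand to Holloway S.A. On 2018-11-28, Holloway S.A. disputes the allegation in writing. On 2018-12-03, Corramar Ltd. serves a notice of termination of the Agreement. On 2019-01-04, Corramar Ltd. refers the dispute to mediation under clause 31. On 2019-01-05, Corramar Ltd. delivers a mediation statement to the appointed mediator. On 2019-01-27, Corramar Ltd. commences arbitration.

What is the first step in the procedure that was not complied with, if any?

Step 1 — counting 30 days from 2018-07-23 (when the breach is discovered) gives a deadline of 2018-08-22; 2018-08-14 is within that limit.
Step 2 — must wait 15 days from 2018-08-14 (when the default notice is delivered), so not before 2018-08-29; done 2018-08-31, after the minimum wait.
Step 3 — 6 and 18 days from 2018-09-27 (end of the 27-day response period, which began when the itemised statement is provided on 2018-08-31) are 2018-10-03 and 2018-10-15 respectively; 2018-10-14 falls inside that range.
Step 4 — counting 21 days from 2018-11-08 (end of the 25-day review period, which began when the final cure demand is issued on 2018-10-14) gives a deadline of 2018-11-29; done 2018-12-03 — 4 days late.

Step 4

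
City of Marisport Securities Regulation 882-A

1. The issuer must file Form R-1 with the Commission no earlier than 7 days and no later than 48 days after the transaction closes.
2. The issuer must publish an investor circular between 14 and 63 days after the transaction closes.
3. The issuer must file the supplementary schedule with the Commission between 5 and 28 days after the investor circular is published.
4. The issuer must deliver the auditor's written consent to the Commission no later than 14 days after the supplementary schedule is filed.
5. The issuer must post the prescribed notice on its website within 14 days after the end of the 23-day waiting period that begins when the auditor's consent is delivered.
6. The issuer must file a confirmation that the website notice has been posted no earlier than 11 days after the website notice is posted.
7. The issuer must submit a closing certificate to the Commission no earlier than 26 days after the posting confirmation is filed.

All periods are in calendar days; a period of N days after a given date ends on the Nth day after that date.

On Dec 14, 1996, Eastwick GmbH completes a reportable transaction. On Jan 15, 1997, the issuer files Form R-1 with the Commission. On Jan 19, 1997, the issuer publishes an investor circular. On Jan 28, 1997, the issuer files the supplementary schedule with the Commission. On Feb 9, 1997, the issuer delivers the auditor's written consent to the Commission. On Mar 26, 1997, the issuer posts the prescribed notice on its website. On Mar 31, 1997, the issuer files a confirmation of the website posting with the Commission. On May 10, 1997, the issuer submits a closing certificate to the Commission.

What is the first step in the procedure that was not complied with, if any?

Step 5

(1) the permitted window runs from Dec 14, 1996 + 7 = Dec 21, 1996 to Dec 14, 1996 + 48 = Jan 31, 1997; done Jan 15, 1997 — within the window.
(2) the permitted window runs from Dec 14, 1996 + 14 = Dec 28, 1996 to Dec 14, 1996 + 63 = Feb 15, 1997; Jan 19, 1997 falls inside that range.
(3) the permitted window runs from Jan 19, 1997 + 5 = Jan 24, 1997 to Jan 19, 1997 + 28 = Feb 16, 1997; done Jan 28, 1997 — within the window.
(4) due by Jan 28, 1997 + 14 days = Feb 11, 1997; completed Feb 9, 1997, before the deadline.
(5) due by Mar 4, 1997 + 14 days = Mar 18, 1997; Mar 26, 1997 misses that deadline by 8 days.
The procedure was therefore not followed at step 5.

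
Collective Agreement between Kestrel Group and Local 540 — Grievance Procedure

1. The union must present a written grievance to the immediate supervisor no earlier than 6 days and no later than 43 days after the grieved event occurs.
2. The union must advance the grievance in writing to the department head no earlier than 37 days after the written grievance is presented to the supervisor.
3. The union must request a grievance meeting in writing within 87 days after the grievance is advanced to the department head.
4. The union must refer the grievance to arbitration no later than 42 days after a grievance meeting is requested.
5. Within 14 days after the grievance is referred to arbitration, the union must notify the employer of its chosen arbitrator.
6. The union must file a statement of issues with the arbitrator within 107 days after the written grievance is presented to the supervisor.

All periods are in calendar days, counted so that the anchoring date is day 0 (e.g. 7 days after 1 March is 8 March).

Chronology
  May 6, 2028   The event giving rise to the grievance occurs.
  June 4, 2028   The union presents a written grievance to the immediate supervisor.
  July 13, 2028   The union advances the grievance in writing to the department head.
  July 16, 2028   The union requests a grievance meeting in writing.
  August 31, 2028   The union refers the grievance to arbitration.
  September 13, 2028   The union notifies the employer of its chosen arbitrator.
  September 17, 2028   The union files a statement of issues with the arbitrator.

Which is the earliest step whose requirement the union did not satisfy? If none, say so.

Step 4

(1) the permitted window runs from May 6, 2028 + 6 = May 12, 2028 to May 6, 2028 + 43 = June 18, 2028; done June 4, 2028 — within the window.
(2) permitted from June 4, 2028 + 37 days = July 11, 2028 onward; July 13, 2028 is on or after that date.
(3) due by July 13, 2028 + 87 days = October 8, 2028; done July 16, 2028 — timely.
(4) due by July 16, 2028 + 42 days = August 27, 2028; August 31, 2028 misses that deadline by 4 days.
The procedure was therefore not followed at step 4.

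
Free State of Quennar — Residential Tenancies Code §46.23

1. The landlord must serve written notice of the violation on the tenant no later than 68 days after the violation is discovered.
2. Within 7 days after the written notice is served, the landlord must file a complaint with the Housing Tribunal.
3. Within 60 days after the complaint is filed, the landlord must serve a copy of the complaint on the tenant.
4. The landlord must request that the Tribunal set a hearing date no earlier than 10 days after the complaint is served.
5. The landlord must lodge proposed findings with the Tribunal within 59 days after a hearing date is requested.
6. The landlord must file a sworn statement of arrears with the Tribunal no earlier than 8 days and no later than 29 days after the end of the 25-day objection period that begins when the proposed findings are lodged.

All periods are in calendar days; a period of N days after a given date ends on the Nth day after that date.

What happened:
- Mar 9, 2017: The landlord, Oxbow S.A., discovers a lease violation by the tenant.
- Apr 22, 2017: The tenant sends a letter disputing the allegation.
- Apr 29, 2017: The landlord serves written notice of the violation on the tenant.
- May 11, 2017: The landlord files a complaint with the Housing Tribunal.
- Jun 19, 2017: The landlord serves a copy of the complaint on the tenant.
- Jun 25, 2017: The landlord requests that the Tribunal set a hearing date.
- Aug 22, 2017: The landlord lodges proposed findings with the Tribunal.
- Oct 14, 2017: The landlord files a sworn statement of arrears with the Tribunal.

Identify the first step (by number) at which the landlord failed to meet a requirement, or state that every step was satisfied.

(1) due by Mar 9, 2017 + 68 days = May 16, 2017; done Apr 29, 2017 — timely.
(2) due by Apr 29, 2017 + 7 days = May 6, 2017; May 11, 2017 misses that deadline by 5 days.
No need to go further; step 2 was not satisfied.

Step 2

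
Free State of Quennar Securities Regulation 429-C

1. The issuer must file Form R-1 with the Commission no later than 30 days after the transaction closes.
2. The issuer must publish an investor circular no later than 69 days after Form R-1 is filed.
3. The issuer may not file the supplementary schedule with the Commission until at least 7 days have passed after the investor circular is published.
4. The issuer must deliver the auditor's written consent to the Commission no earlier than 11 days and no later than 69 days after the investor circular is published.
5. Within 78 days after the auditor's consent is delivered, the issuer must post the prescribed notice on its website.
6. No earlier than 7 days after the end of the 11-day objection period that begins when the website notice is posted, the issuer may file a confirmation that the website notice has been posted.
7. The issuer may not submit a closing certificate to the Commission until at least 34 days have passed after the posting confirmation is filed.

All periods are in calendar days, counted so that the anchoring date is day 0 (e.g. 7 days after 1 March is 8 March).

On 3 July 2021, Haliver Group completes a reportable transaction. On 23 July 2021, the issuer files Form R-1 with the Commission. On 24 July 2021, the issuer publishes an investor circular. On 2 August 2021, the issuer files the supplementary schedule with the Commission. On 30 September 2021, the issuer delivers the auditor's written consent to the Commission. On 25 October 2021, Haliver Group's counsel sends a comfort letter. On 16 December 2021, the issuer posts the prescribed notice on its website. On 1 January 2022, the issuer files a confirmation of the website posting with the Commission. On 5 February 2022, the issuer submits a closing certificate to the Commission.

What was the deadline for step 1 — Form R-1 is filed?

2 August 2021

Step 1 runs from 3 July 2021, when the transaction closes. 30 days after 3 July 2021 is 2 August 2021.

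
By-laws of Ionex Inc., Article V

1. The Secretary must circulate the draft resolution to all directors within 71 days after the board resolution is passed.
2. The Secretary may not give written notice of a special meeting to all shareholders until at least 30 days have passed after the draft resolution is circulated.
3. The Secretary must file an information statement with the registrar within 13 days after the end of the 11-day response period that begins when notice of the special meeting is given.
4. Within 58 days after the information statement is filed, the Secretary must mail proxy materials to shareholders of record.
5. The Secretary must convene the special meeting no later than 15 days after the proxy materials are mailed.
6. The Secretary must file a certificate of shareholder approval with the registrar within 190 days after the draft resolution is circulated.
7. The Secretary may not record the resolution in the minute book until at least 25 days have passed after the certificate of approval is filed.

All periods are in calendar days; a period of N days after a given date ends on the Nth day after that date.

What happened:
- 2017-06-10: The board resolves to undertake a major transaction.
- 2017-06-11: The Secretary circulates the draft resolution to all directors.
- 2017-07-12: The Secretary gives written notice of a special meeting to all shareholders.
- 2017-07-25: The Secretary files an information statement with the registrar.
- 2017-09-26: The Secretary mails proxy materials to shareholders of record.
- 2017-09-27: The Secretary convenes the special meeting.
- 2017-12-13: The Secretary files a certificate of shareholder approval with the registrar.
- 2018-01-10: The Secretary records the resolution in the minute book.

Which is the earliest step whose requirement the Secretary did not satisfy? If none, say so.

(1) due by 2017-06-10 + 71 days = 2017-08-20; completed 2017-06-11, before the deadline.
(2) permitted from 2017-06-11 + 30 days = 2017-07-11 onward; done 2017-07-12, after the minimum wait.
(3) due by 2017-07-23 + 13 days = 2017-08-05; 2017-07-25 is within that limit.
(4) due by 2017-07-25 + 58 days = 2017-09-21; 2017-09-26 misses that deadline by 5 days.
No need to go further; step 4 was not satisfied.

Step 4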